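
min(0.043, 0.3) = 0.043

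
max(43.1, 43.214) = 43.214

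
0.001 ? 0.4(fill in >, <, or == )<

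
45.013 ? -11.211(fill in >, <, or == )>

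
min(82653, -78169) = -78169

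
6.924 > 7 False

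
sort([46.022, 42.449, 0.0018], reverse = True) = [46.022, 42.449, 0.0018]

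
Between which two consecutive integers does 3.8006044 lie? 3 and 4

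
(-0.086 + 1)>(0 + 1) False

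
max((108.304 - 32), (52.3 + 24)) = 76.304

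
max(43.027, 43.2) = 43.2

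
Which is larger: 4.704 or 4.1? 4.704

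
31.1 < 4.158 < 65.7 False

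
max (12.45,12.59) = 12.59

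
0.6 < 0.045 False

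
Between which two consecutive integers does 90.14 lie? 90 and 91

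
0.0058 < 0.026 True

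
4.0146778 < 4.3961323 True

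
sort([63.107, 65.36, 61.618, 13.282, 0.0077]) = [0.0077, 13.282, 61.618, 63.107, 65.36]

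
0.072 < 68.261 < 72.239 True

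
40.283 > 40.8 False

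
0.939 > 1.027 False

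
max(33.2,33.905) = 33.905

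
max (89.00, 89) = 89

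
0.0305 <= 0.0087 False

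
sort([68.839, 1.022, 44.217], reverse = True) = [68.839, 44.217, 1.022]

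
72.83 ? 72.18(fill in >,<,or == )>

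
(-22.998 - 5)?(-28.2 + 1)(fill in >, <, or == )<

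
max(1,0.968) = 1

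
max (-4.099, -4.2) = -4.099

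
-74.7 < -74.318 True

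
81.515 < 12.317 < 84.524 False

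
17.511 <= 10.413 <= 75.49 False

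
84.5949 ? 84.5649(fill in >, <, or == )>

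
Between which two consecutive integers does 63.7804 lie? 63 and 64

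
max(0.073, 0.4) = 0.4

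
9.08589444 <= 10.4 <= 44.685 True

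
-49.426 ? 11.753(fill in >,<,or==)<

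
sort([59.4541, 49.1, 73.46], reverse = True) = [73.46, 59.4541, 49.1]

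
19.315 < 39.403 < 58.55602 True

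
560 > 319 True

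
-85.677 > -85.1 False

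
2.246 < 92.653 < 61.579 False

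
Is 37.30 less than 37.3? No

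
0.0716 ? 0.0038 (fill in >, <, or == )>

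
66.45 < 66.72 True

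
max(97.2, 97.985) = 97.985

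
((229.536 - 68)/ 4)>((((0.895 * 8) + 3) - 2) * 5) False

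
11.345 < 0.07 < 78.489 False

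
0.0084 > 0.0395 False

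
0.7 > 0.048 True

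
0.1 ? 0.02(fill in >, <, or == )>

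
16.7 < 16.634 False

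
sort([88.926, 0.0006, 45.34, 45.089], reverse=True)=[88.926, 45.34, 45.089, 0.0006]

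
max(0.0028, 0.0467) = 0.0467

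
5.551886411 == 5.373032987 False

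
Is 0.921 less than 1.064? Yes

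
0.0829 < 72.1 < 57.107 False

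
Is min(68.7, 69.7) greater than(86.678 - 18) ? Yes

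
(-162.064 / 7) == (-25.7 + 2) False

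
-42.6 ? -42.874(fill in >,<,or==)>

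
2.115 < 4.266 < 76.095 True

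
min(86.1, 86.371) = 86.1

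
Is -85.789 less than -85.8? No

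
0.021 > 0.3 False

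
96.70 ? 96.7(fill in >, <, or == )==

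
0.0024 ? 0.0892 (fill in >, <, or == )<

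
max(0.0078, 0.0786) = 0.0786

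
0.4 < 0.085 False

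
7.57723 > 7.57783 False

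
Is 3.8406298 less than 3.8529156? Yes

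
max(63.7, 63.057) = 63.7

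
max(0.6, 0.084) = 0.6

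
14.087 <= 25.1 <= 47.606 True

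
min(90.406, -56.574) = -56.574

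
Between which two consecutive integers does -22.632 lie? -23 and -22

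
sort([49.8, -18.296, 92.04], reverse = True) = [92.04, 49.8, -18.296]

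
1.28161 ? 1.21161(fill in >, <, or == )>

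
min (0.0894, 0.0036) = 0.0036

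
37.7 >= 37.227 True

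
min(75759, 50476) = 50476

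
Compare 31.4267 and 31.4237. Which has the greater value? 31.4267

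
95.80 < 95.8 False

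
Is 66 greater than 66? No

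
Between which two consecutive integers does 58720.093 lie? 58720 and 58721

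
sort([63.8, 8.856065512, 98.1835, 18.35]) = [8.856065512, 18.35, 63.8, 98.1835]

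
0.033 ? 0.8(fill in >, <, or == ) <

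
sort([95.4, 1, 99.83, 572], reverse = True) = [572, 99.83, 95.4, 1]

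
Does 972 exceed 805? Yes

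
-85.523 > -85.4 False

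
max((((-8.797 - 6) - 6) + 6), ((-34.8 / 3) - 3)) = -14.6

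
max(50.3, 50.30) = 50.30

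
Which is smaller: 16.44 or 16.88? 16.44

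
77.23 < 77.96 True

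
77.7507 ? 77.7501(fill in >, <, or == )>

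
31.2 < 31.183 False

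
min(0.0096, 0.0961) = 0.0096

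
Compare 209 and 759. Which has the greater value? 759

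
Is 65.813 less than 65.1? No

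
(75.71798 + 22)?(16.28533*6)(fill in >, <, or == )>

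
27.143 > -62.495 True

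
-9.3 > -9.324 True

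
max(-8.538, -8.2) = -8.2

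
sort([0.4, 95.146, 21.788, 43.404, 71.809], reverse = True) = [95.146, 71.809, 43.404, 21.788, 0.4]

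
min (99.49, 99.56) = 99.49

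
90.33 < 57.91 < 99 False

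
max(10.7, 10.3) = 10.7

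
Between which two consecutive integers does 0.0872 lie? 0 and 1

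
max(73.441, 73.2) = 73.441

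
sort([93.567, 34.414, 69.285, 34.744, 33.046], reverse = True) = [93.567, 69.285, 34.744, 34.414, 33.046]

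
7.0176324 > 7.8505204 False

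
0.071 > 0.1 False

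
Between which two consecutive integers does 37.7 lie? 37 and 38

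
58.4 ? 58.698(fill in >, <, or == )<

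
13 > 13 False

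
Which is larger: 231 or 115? 231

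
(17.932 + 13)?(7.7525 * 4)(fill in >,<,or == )<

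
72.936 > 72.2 True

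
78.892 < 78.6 False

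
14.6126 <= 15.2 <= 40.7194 True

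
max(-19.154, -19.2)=-19.154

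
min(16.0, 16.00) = 16.0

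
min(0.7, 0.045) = 0.045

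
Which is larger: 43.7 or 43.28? 43.7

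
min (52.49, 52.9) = 52.49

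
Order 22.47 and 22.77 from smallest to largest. 22.47, 22.77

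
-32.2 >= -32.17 False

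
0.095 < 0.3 True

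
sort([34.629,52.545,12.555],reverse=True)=[52.545,34.629,12.555]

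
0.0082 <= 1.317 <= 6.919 True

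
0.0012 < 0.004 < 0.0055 True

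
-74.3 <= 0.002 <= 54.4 True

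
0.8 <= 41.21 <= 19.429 False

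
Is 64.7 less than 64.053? No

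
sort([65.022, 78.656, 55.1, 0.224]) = [0.224, 55.1, 65.022, 78.656]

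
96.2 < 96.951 True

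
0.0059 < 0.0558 True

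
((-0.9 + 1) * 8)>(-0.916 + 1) True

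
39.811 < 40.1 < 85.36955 True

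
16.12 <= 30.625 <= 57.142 True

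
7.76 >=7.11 True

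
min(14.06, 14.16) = 14.06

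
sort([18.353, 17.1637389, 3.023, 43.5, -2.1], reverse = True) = [43.5, 18.353, 17.1637389, 3.023, -2.1]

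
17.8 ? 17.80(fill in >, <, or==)==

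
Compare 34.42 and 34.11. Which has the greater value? 34.42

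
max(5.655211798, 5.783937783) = 5.783937783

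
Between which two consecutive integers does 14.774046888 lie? 14 and 15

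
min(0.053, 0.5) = 0.053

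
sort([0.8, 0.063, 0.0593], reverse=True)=[0.8, 0.063, 0.0593]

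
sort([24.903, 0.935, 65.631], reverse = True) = [65.631, 24.903, 0.935]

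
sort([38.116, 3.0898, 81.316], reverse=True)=[81.316, 38.116, 3.0898]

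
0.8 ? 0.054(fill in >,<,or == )>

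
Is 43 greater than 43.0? No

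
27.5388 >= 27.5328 True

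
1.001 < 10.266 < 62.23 True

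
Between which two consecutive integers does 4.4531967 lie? 4 and 5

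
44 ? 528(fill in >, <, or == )<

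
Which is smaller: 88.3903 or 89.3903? 88.3903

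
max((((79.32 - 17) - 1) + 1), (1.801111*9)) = 62.32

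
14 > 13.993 True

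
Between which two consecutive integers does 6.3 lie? 6 and 7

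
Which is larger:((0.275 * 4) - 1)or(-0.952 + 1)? ((0.275 * 4) - 1)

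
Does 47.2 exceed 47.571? No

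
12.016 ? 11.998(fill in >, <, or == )>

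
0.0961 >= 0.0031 True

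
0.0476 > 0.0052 True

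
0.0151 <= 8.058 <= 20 True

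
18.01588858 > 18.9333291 False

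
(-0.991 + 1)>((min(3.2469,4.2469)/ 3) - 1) False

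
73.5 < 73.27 False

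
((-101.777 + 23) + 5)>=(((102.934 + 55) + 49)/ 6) False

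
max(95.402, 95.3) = 95.402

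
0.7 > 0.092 True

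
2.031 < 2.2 True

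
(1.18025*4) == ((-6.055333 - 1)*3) False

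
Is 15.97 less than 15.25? No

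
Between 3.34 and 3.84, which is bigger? 3.84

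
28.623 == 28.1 False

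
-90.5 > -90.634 True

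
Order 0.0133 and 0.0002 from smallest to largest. 0.0002, 0.0133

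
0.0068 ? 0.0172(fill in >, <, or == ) <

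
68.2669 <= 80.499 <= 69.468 False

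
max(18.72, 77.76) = 77.76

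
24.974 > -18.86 True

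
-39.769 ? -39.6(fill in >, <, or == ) <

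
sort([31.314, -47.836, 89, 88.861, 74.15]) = [-47.836, 31.314, 74.15, 88.861, 89]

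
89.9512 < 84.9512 False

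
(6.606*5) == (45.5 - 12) False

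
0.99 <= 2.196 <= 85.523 True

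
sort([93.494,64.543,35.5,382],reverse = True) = [382,93.494,64.543,35.5]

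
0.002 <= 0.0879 True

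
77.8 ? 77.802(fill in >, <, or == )<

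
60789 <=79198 True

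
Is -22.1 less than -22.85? No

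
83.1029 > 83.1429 False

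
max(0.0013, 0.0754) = 0.0754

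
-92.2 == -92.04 False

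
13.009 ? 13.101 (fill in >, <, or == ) <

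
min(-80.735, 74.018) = -80.735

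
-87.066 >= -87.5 True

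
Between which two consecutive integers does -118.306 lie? -119 and -118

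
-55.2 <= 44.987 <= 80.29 True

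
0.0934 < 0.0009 False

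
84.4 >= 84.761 False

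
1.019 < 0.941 False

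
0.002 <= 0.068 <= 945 True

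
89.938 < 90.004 True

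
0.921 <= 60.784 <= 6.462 False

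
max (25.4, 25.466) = 25.466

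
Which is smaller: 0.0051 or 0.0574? 0.0051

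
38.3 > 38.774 False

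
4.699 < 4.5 False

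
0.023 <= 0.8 True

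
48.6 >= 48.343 True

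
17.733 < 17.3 False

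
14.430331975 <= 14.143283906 False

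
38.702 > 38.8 False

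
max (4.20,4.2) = 4.2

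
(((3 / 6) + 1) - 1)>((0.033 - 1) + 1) True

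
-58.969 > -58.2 False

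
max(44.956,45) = 45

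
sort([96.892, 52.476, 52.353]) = [52.353, 52.476, 96.892]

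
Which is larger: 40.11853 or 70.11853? 70.11853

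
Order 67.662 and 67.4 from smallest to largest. 67.4, 67.662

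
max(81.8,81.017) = 81.8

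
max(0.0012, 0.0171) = 0.0171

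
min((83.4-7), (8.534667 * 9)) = 76.4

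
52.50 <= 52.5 True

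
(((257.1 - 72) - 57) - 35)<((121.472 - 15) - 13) True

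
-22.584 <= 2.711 True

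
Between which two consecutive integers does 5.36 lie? 5 and 6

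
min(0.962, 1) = 0.962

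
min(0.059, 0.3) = 0.059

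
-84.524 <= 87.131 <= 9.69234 False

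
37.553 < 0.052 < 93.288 False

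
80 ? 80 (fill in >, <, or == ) ==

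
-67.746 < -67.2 True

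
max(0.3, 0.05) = 0.3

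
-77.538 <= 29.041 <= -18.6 False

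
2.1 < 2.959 True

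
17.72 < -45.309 False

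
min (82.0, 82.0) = 82.0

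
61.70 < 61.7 False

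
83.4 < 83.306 False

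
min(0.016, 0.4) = 0.016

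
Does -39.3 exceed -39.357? Yes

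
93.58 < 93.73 True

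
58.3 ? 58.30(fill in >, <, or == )==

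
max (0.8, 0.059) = 0.8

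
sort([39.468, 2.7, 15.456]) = [2.7, 15.456, 39.468]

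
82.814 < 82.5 False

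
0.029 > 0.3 False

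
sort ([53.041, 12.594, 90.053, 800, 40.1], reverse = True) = [800, 90.053, 53.041, 40.1, 12.594]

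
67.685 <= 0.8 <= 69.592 False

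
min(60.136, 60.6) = 60.136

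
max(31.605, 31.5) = 31.605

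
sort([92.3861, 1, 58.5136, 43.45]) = [1, 43.45, 58.5136, 92.3861]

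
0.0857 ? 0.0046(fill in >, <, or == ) >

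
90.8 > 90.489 True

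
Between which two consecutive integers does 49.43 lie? 49 and 50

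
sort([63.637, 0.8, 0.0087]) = [0.0087, 0.8, 63.637]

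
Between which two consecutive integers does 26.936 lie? 26 and 27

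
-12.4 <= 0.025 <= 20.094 True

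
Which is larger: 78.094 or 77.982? 78.094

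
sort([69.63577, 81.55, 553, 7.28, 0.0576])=[0.0576, 7.28, 69.63577, 81.55, 553]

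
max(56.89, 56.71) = 56.89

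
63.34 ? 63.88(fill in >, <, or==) <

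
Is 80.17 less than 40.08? No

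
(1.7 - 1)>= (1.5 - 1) True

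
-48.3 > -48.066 False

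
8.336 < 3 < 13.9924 False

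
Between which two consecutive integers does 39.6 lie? 39 and 40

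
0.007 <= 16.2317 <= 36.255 True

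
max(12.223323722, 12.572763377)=12.572763377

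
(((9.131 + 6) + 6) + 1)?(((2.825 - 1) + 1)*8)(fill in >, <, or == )<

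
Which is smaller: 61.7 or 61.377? 61.377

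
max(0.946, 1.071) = 1.071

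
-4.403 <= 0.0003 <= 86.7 True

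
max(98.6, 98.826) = 98.826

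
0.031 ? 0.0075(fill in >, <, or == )>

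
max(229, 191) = 229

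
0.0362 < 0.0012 False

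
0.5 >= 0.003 True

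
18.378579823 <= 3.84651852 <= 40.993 False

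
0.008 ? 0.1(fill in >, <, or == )<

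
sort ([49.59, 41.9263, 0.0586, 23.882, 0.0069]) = [0.0069, 0.0586, 23.882, 41.9263, 49.59]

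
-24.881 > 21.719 False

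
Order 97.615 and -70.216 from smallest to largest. -70.216, 97.615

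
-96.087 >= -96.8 True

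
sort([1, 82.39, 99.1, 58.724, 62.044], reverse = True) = [99.1, 82.39, 62.044, 58.724, 1]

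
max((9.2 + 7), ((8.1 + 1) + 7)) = 16.2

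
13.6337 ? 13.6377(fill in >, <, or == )<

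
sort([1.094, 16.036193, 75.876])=[1.094, 16.036193, 75.876]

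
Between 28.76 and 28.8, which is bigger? 28.8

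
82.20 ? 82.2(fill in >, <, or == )==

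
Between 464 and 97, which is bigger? 464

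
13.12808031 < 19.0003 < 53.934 True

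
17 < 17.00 False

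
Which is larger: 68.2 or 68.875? 68.875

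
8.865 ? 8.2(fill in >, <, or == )>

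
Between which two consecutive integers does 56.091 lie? 56 and 57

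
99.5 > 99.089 True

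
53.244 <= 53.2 False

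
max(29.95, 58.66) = 58.66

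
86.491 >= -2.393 True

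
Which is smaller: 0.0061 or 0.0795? 0.0061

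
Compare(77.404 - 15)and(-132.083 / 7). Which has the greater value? (77.404 - 15)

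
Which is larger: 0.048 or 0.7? 0.7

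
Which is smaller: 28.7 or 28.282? 28.282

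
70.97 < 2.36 False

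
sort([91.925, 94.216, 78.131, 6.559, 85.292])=[6.559, 78.131, 85.292, 91.925, 94.216]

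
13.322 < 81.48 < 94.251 True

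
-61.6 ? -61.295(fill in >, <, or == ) <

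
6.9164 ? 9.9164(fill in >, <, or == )<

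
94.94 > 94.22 True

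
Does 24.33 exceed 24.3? Yes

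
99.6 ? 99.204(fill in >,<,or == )>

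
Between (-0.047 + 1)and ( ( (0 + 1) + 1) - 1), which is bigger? ( ( (0 + 1) + 1) - 1)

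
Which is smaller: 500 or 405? 405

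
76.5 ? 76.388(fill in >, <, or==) >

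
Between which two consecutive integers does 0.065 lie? 0 and 1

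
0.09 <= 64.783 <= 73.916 True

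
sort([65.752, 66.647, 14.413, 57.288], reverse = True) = [66.647, 65.752, 57.288, 14.413]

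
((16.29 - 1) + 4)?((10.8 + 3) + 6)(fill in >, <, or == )<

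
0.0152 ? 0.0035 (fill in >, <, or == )>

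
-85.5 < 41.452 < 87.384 True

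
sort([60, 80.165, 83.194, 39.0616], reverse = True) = [83.194, 80.165, 60, 39.0616]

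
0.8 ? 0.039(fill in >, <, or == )>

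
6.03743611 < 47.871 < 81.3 True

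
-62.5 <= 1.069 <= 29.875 True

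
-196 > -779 True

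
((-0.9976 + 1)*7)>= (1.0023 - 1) True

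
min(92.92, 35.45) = 35.45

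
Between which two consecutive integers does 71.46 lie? 71 and 72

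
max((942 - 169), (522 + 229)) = 773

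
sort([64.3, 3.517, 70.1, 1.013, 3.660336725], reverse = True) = [70.1, 64.3, 3.660336725, 3.517, 1.013]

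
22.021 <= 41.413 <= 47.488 True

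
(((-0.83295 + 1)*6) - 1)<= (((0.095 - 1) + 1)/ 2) True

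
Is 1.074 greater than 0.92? Yes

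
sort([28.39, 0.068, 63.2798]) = [0.068, 28.39, 63.2798]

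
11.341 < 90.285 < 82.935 False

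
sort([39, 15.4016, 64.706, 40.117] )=[15.4016, 39, 40.117, 64.706]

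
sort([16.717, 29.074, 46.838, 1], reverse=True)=[46.838, 29.074, 16.717, 1]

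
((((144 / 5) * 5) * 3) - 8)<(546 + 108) True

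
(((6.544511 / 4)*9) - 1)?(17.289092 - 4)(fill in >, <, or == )>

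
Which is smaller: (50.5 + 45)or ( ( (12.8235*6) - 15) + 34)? (50.5 + 45)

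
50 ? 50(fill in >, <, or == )==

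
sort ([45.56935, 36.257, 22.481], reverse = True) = [45.56935, 36.257, 22.481]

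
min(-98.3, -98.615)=-98.615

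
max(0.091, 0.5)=0.5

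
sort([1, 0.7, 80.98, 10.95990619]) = [0.7, 1, 10.95990619, 80.98]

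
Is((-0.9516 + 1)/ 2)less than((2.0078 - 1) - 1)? No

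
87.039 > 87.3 False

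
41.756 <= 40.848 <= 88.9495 False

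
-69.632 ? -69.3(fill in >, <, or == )<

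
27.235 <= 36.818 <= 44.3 True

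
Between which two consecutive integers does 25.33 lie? 25 and 26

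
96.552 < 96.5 False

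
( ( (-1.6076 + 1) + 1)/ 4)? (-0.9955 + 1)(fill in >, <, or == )>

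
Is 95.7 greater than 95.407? Yes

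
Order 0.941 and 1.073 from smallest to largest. 0.941, 1.073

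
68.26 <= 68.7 True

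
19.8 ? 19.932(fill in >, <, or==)<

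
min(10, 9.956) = 9.956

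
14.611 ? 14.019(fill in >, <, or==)>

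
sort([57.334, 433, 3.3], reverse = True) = [433, 57.334, 3.3]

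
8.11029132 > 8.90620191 False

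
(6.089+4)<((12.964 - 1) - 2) False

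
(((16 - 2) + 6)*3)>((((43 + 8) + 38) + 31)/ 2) False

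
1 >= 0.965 True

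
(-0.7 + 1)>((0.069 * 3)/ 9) True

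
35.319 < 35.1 False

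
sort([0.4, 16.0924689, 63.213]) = [0.4, 16.0924689, 63.213]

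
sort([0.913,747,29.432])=[0.913,29.432,747]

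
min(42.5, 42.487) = 42.487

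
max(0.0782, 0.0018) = 0.0782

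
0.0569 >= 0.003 True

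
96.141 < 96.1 False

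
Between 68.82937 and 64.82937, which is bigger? 68.82937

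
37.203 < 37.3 True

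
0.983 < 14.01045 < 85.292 True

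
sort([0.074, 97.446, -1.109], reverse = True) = [97.446, 0.074, -1.109]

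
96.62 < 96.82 True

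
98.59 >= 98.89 False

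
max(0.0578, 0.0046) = 0.0578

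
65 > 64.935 True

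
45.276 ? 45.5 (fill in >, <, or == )<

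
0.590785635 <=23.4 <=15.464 False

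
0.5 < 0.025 False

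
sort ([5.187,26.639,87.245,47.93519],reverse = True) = [87.245,47.93519,26.639,5.187]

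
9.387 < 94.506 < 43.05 False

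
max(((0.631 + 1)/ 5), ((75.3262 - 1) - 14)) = 60.3262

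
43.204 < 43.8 True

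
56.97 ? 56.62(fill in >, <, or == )>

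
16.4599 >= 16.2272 True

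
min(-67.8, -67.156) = -67.8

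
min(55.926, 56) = 55.926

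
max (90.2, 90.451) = 90.451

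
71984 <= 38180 False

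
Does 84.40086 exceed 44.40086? Yes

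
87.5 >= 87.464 True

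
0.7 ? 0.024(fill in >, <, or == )>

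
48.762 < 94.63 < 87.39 False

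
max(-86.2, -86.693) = -86.2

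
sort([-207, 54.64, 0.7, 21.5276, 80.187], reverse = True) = [80.187, 54.64, 21.5276, 0.7, -207]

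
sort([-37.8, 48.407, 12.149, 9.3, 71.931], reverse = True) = [71.931, 48.407, 12.149, 9.3, -37.8]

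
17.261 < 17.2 False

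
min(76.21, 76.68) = 76.21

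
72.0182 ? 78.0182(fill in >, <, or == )<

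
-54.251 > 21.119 False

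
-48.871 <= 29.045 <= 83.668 True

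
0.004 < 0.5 True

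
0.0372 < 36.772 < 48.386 True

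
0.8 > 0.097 True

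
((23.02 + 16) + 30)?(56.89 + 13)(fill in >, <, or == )<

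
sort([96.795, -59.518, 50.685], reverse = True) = [96.795, 50.685, -59.518]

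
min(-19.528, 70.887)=-19.528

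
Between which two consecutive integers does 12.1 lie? 12 and 13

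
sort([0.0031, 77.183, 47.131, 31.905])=[0.0031, 31.905, 47.131, 77.183]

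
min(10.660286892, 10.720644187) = 10.660286892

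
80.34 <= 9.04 False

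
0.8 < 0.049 False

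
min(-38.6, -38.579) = -38.6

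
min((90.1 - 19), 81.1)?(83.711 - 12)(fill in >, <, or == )<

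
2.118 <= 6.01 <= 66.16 True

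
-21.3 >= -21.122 False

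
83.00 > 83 False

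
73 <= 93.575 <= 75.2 False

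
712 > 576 True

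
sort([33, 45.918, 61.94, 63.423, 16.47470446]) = [16.47470446, 33, 45.918, 61.94, 63.423]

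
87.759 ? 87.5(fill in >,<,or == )>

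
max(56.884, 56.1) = 56.884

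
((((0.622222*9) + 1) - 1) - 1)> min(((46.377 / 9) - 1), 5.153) True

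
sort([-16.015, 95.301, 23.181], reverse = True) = [95.301, 23.181, -16.015]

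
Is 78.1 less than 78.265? Yes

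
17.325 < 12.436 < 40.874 False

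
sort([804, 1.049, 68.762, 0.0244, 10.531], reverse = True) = [804, 68.762, 10.531, 1.049, 0.0244]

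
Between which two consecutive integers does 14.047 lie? 14 and 15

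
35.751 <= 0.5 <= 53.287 False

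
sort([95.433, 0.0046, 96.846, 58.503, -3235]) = [-3235, 0.0046, 58.503, 95.433, 96.846]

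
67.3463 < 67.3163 False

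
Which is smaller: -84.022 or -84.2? -84.2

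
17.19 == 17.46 False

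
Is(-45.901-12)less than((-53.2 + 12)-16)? Yes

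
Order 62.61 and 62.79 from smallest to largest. 62.61, 62.79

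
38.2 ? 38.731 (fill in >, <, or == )<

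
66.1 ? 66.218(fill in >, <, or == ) <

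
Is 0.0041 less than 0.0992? Yes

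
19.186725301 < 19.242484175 True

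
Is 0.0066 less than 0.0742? Yes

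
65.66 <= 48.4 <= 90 False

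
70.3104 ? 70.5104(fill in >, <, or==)<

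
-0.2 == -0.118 False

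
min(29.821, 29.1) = 29.1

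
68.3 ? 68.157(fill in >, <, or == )>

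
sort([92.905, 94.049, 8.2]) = [8.2, 92.905, 94.049]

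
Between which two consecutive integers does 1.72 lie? 1 and 2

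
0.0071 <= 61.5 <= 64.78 True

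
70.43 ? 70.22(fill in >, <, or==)>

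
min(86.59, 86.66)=86.59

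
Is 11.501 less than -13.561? No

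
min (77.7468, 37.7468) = 37.7468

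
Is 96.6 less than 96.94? Yes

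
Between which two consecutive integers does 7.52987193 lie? 7 and 8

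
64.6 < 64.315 False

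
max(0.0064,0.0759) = 0.0759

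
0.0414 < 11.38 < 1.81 False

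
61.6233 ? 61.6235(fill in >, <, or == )<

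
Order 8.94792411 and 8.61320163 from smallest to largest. 8.61320163, 8.94792411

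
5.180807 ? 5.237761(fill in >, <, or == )<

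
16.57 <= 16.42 False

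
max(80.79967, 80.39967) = 80.79967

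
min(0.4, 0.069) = 0.069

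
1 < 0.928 False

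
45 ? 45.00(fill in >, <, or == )==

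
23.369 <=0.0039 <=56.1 False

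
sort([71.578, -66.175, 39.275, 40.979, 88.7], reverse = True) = [88.7, 71.578, 40.979, 39.275, -66.175]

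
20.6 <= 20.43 False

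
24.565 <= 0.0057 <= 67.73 False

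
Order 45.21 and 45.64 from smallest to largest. 45.21, 45.64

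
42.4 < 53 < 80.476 True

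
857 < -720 False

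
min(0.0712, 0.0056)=0.0056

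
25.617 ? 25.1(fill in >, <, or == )>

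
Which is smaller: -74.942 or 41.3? -74.942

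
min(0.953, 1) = 0.953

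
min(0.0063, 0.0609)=0.0063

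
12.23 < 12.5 True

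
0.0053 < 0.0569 True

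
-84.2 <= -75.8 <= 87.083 True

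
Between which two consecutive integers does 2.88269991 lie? 2 and 3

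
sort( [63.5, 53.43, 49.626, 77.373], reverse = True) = [77.373, 63.5, 53.43, 49.626]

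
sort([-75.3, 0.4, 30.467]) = [-75.3, 0.4, 30.467]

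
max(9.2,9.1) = 9.2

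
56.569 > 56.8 False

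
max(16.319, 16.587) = 16.587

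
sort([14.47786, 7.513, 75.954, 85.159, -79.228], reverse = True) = [85.159, 75.954, 14.47786, 7.513, -79.228]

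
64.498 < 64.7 True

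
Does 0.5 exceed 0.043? Yes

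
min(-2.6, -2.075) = -2.6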